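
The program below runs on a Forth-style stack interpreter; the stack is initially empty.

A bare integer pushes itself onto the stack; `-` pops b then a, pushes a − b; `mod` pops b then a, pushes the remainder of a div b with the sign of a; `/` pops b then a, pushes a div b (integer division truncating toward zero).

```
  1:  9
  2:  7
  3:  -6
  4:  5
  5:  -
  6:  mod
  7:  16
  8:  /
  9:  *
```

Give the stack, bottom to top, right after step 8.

[9, 0]

9   → 9
7   → 9 7
-6  → 9 7 -6
5   → 9 7 -6 5
-   → 9 7 -11
mod → 9 7
16  → 9 7 16
/   → 9 0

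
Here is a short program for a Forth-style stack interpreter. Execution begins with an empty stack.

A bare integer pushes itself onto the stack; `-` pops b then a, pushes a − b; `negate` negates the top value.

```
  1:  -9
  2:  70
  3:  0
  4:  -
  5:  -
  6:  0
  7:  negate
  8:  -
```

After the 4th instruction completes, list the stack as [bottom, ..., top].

-9  -9
70  -9 70
0   -9 70 0
-   -9 70

[-9, 70]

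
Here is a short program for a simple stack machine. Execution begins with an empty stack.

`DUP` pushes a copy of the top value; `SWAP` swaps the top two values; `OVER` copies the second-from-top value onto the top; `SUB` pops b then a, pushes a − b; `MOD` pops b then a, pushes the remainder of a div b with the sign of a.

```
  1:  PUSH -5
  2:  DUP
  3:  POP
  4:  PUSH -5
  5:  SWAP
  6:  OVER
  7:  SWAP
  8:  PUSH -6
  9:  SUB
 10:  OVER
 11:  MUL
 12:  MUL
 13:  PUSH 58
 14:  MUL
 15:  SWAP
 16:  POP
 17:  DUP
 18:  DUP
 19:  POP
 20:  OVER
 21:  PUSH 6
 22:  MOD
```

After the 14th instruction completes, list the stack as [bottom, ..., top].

[-5, 1450]

PUSH -5 -> [-5]
DUP     -> [-5, -5]
POP     -> [-5]
PUSH -5 -> [-5, -5]
SWAP    -> [-5, -5]
OVER    -> [-5, -5, -5]
SWAP    -> [-5, -5, -5]
PUSH -6 -> [-5, -5, -5, -6]
SUB     -> [-5, -5, 1]
OVER    -> [-5, -5, 1, -5]
MUL     -> [-5, -5, -5]
MUL     -> [-5, 25]
PUSH 58 -> [-5, 25, 58]
MUL     -> [-5, 1450]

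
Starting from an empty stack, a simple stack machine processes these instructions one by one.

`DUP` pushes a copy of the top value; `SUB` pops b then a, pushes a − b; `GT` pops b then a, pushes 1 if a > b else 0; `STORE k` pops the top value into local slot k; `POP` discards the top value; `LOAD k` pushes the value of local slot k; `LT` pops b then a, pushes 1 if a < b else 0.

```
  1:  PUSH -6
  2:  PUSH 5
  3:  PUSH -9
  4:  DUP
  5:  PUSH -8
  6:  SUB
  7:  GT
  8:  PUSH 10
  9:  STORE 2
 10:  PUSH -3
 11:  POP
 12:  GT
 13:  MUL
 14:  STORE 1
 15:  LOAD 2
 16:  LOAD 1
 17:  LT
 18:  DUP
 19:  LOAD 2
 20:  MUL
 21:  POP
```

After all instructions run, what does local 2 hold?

PUSH -6  -6
PUSH 5   -6 5
PUSH -9  -6 5 -9
DUP      -6 5 -9 -9
PUSH -8  -6 5 -9 -9 -8
SUB      -6 5 -9 -1
GT       -6 5 0
PUSH 10  -6 5 0 10
STORE 2  -6 5 0
PUSH -3  -6 5 0 -3
POP      -6 5 0
GT       -6 1
MUL      -6
STORE 1  (empty)
LOAD 2   10
LOAD 1   10 -6
LT       0
DUP      0 0
LOAD 2   0 0 10
MUL      0 0
POP      0

10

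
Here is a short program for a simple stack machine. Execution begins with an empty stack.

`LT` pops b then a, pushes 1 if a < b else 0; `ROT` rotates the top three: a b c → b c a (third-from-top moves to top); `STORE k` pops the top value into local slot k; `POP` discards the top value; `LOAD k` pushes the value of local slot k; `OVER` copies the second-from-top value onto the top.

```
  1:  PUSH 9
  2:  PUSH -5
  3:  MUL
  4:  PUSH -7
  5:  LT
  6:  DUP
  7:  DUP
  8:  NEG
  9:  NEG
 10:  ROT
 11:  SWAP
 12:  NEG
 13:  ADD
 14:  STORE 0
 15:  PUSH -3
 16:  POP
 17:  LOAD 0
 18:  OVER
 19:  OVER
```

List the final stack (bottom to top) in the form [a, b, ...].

[1, 0, 1, 0]

PUSH 9   9
PUSH -5  9 -5
MUL      -45
PUSH -7  -45 -7
LT       1
DUP      1 1
DUP      1 1 1
NEG      1 1 -1
NEG      1 1 1
ROT      1 1 1
SWAP     1 1 1
NEG      1 1 -1
ADD      1 0
STORE 0  1
PUSH -3  1 -3
POP      1
LOAD 0   1 0
OVER     1 0 1
OVER     1 0 1 0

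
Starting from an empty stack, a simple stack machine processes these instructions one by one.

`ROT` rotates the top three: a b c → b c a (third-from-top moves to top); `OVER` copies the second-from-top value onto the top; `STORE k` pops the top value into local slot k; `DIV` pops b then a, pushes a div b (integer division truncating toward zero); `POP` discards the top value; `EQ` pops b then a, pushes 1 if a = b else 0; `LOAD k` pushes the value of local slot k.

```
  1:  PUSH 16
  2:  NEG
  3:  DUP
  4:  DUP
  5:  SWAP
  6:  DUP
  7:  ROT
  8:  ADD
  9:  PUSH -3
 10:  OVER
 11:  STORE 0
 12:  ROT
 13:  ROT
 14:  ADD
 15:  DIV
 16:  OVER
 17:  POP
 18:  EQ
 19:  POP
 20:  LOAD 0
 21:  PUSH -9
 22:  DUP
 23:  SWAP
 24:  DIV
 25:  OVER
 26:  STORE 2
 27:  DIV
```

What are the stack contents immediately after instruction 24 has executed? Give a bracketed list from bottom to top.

[-32, 1]

PUSH 16 -> [16]
NEG     -> [-16]
DUP     -> [-16, -16]
DUP     -> [-16, -16, -16]
SWAP    -> [-16, -16, -16]
DUP     -> [-16, -16, -16, -16]
ROT     -> [-16, -16, -16, -16]
ADD     -> [-16, -16, -32]
PUSH -3 -> [-16, -16, -32, -3]
OVER    -> [-16, -16, -32, -3, -32]
STORE 0 -> [-16, -16, -32, -3]
ROT     -> [-16, -32, -3, -16]
ROT     -> [-16, -3, -16, -32]
ADD     -> [-16, -3, -48]
DIV     -> [-16, 0]
OVER    -> [-16, 0, -16]
POP     -> [-16, 0]
EQ      -> [0]
POP     -> []
LOAD 0  -> [-32]
PUSH -9 -> [-32, -9]
DUP     -> [-32, -9, -9]
SWAP    -> [-32, -9, -9]
DIV     -> [-32, 1]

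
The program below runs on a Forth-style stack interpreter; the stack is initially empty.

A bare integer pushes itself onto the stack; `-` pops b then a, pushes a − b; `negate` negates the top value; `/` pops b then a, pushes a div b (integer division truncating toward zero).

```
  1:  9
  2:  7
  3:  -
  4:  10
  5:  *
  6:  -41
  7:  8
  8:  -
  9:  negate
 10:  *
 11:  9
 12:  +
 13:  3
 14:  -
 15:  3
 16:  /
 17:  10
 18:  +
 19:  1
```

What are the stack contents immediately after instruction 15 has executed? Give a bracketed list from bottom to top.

[986, 3]

9      : 9
7      : 9 7
-      : 2
10     : 2 10
*      : 20
-41    : 20 -41
8      : 20 -41 8
-      : 20 -49
negate : 20 49
*      : 980
9      : 980 9
+      : 989
3      : 989 3
-      : 986
3      : 986 3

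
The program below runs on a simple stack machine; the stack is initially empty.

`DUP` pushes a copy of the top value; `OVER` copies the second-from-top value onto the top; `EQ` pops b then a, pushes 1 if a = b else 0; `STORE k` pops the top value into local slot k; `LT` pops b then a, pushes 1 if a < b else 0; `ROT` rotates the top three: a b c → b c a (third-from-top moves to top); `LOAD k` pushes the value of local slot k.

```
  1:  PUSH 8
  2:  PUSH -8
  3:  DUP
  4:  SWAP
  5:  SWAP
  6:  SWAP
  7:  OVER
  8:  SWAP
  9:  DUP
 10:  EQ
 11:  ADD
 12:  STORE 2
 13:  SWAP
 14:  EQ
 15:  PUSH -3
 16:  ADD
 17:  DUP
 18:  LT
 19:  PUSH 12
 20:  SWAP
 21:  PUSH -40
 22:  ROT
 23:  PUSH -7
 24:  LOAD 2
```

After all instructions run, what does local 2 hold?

PUSH 8   → [8]
PUSH -8  → [8, -8]
DUP      → [8, -8, -8]
SWAP     → [8, -8, -8]
SWAP     → [8, -8, -8]
SWAP     → [8, -8, -8]
OVER     → [8, -8, -8, -8]
SWAP     → [8, -8, -8, -8]
DUP      → [8, -8, -8, -8, -8]
EQ       → [8, -8, -8, 1]
ADD      → [8, -8, -7]
STORE 2  → [8, -8]
SWAP     → [-8, 8]
EQ       → [0]
PUSH -3  → [0, -3]
ADD      → [-3]
DUP      → [-3, -3]
LT       → [0]
PUSH 12  → [0, 12]
SWAP     → [12, 0]
PUSH -40 → [12, 0, -40]
ROT      → [0, -40, 12]
PUSH -7  → [0, -40, 12, -7]
LOAD 2   → [0, -40, 12, -7, -7]

-7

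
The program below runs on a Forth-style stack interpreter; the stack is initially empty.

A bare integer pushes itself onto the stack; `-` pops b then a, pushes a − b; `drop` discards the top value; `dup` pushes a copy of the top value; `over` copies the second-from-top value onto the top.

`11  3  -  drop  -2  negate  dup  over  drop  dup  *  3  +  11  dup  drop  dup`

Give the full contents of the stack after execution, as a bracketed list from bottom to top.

[2, 7, 11, 11]

11     : [11]
3      : [11, 3]
-      : [8]
drop   : []
-2     : [-2]
negate : [2]
dup    : [2, 2]
over   : [2, 2, 2]
drop   : [2, 2]
dup    : [2, 2, 2]
*      : [2, 4]
3      : [2, 4, 3]
+      : [2, 7]
11     : [2, 7, 11]
dup    : [2, 7, 11, 11]
drop   : [2, 7, 11]
dup    : [2, 7, 11, 11]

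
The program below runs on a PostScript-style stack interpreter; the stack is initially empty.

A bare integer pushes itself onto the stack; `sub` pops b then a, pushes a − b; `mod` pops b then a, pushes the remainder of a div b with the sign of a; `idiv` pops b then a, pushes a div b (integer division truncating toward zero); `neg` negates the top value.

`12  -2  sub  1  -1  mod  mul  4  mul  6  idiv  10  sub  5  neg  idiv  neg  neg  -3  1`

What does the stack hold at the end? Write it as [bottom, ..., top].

12   -> [12]
-2   -> [12, -2]
sub  -> [14]
1    -> [14, 1]
-1   -> [14, 1, -1]
mod  -> [14, 0]
mul  -> [0]
4    -> [0, 4]
mul  -> [0]
6    -> [0, 6]
idiv -> [0]
10   -> [0, 10]
sub  -> [-10]
5    -> [-10, 5]
neg  -> [-10, -5]
idiv -> [2]
neg  -> [-2]
neg  -> [2]
-3   -> [2, -3]
1    -> [2, -3, 1]

[2, -3, 1]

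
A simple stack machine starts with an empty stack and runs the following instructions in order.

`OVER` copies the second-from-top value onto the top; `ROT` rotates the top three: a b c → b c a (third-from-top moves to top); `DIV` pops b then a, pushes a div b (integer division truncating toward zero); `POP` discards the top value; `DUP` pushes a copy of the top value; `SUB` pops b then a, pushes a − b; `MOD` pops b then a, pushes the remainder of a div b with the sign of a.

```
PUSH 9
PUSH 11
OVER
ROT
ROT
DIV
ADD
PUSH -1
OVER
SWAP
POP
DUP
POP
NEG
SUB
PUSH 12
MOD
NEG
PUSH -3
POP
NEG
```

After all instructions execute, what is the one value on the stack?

PUSH 9   [9]
PUSH 11  [9, 11]
OVER     [9, 11, 9]
ROT      [11, 9, 9]
ROT      [9, 9, 11]
DIV      [9, 0]
ADD      [9]
PUSH -1  [9, -1]
OVER     [9, -1, 9]
SWAP     [9, 9, -1]
POP      [9, 9]
DUP      [9, 9, 9]
POP      [9, 9]
NEG      [9, -9]
SUB      [18]
PUSH 12  [18, 12]
MOD      [6]
NEG      [-6]
PUSH -3  [-6, -3]
POP      [-6]
NEG      [6]

6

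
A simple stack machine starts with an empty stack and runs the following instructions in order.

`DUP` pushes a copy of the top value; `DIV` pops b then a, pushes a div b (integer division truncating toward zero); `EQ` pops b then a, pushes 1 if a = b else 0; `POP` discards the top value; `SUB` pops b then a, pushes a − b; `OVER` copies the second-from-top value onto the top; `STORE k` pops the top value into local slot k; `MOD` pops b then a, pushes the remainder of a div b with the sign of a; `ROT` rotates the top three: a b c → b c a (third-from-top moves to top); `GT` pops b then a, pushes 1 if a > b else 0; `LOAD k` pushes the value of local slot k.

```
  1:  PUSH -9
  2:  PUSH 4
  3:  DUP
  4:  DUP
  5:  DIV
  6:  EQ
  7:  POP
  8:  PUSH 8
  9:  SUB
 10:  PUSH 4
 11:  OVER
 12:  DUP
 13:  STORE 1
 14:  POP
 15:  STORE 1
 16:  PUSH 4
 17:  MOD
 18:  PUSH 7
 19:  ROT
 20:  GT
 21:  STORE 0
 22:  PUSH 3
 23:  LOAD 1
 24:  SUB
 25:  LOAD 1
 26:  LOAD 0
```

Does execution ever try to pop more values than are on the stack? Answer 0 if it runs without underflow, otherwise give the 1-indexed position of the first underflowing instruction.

PUSH -9  -9
PUSH 4   -9 4
DUP      -9 4 4
DUP      -9 4 4 4
DIV      -9 4 1
EQ       -9 0
POP      -9
PUSH 8   -9 8
SUB      -17
PUSH 4   -17 4
OVER     -17 4 -17
DUP      -17 4 -17 -17
STORE 1  -17 4 -17
POP      -17 4
STORE 1  -17
PUSH 4   -17 4
MOD      -1
PUSH 7   -1 7
ROT  — needs 3 operands, stack has 2 → underflow

19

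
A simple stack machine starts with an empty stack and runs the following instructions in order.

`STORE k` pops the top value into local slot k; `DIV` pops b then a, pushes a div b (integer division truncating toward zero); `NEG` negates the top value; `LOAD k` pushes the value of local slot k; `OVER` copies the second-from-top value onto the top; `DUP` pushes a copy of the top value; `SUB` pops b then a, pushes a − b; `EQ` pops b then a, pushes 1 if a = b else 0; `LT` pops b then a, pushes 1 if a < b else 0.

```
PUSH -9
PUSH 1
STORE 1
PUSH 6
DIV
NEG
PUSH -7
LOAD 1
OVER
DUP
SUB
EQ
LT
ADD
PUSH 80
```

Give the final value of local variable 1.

PUSH -9  [-9]
PUSH 1   [-9, 1]
STORE 1  [-9]
PUSH 6   [-9, 6]
DIV      [-1]
NEG      [1]
PUSH -7  [1, -7]
LOAD 1   [1, -7, 1]
OVER     [1, -7, 1, -7]
DUP      [1, -7, 1, -7, -7]
SUB      [1, -7, 1, 0]
EQ       [1, -7, 0]
LT       [1, 1]
ADD      [2]
PUSH 80  [2, 80]

1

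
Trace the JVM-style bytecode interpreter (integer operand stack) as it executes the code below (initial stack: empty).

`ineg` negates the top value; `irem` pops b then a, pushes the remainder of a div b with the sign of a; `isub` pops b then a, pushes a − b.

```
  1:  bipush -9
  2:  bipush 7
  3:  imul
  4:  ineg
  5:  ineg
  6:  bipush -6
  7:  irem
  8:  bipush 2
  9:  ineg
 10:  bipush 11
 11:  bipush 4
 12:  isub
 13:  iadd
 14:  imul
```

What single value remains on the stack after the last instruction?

-15

bipush -9  -9
bipush 7   -9 7
imul       -63
ineg       63
ineg       -63
bipush -6  -63 -6
irem       -3
bipush 2   -3 2
ineg       -3 -2
bipush 11  -3 -2 11
bipush 4   -3 -2 11 4
isub       -3 -2 7
iadd       -3 5
imul       -15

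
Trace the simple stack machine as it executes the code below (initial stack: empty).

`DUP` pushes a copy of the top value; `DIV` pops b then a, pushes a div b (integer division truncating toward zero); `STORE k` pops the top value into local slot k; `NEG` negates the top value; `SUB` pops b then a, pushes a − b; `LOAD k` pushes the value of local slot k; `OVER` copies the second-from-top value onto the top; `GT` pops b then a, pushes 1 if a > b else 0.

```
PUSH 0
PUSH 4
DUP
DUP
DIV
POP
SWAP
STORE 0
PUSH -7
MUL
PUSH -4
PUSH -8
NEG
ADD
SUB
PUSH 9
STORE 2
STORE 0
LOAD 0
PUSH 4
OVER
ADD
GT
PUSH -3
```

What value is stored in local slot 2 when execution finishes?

PUSH 0  : [0]
PUSH 4  : [0, 4]
DUP     : [0, 4, 4]
DUP     : [0, 4, 4, 4]
DIV     : [0, 4, 1]
POP     : [0, 4]
SWAP    : [4, 0]
STORE 0 : [4]
PUSH -7 : [4, -7]
MUL     : [-28]
PUSH -4 : [-28, -4]
PUSH -8 : [-28, -4, -8]
NEG     : [-28, -4, 8]
ADD     : [-28, 4]
SUB     : [-32]
PUSH 9  : [-32, 9]
STORE 2 : [-32]
STORE 0 : []
LOAD 0  : [-32]
PUSH 4  : [-32, 4]
OVER    : [-32, 4, -32]
ADD     : [-32, -28]
GT      : [0]
PUSH -3 : [0, -3]

9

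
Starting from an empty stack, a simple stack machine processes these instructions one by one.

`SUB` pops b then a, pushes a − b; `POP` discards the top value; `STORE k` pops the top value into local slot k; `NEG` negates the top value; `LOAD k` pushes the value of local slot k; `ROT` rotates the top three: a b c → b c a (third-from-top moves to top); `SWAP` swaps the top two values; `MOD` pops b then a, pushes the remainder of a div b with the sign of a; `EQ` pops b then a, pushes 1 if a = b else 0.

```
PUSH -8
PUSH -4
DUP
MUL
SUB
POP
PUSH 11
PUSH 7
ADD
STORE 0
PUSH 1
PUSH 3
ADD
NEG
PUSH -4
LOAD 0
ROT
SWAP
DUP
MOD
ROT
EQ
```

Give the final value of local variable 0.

PUSH -8 : -8
PUSH -4 : -8 -4
DUP     : -8 -4 -4
MUL     : -8 16
SUB     : -24
POP     : (empty)
PUSH 11 : 11
PUSH 7  : 11 7
ADD     : 18
STORE 0 : (empty)
PUSH 1  : 1
PUSH 3  : 1 3
ADD     : 4
NEG     : -4
PUSH -4 : -4 -4
LOAD 0  : -4 -4 18
ROT     : -4 18 -4
SWAP    : -4 -4 18
DUP     : -4 -4 18 18
MOD     : -4 -4 0
ROT     : -4 0 -4
EQ      : -4 0

18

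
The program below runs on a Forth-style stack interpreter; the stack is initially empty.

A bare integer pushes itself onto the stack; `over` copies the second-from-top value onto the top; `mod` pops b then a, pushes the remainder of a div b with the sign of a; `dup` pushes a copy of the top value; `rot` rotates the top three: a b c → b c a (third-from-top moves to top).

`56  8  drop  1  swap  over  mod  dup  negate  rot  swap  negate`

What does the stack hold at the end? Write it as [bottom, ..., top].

[0, 1, 0]

56      56
8       56 8
drop    56
1       56 1
swap    1 56
over    1 56 1
mod     1 0
dup     1 0 0
negate  1 0 0
rot     0 0 1
swap    0 1 0
negate  0 1 0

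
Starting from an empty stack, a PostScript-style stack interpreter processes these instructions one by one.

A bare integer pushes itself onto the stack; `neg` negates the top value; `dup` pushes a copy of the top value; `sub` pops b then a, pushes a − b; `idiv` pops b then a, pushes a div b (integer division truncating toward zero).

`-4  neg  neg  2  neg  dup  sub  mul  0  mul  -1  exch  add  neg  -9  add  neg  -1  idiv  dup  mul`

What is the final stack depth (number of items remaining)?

1

-4    -4
neg   4
neg   -4
2     -4 2
neg   -4 -2
dup   -4 -2 -2
sub   -4 0
mul   0
0     0 0
mul   0
-1    0 -1
exch  -1 0
add   -1
neg   1
-9    1 -9
add   -8
neg   8
-1    8 -1
idiv  -8
dup   -8 -8
mul   64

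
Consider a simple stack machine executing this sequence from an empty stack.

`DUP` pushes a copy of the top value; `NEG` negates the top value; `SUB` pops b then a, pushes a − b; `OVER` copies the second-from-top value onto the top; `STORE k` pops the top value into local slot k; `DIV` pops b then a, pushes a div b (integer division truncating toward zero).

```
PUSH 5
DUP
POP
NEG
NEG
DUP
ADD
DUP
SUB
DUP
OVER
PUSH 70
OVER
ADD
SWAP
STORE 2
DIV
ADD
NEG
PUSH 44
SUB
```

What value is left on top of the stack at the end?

PUSH 5  -> [5]
DUP     -> [5, 5]
POP     -> [5]
NEG     -> [-5]
NEG     -> [5]
DUP     -> [5, 5]
ADD     -> [10]
DUP     -> [10, 10]
SUB     -> [0]
DUP     -> [0, 0]
OVER    -> [0, 0, 0]
PUSH 70 -> [0, 0, 0, 70]
OVER    -> [0, 0, 0, 70, 0]
ADD     -> [0, 0, 0, 70]
SWAP    -> [0, 0, 70, 0]
STORE 2 -> [0, 0, 70]
DIV     -> [0, 0]
ADD     -> [0]
NEG     -> [0]
PUSH 44 -> [0, 44]
SUB     -> [-44]

-44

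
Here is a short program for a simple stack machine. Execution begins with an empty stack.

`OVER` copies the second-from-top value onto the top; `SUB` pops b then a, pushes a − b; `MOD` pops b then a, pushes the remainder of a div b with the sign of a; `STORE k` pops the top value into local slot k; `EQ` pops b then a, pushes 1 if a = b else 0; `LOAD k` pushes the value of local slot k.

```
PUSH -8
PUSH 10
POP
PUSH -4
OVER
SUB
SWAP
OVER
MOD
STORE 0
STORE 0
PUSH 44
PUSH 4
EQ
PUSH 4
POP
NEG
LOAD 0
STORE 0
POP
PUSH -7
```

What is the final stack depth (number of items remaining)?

1

PUSH -8 : -8
PUSH 10 : -8 10
POP     : -8
PUSH -4 : -8 -4
OVER    : -8 -4 -8
SUB     : -8 4
SWAP    : 4 -8
OVER    : 4 -8 4
MOD     : 4 0
STORE 0 : 4
STORE 0 : (empty)
PUSH 44 : 44
PUSH 4  : 44 4
EQ      : 0
PUSH 4  : 0 4
POP     : 0
NEG     : 0
LOAD 0  : 0 4
STORE 0 : 0
POP     : (empty)
PUSH -7 : -7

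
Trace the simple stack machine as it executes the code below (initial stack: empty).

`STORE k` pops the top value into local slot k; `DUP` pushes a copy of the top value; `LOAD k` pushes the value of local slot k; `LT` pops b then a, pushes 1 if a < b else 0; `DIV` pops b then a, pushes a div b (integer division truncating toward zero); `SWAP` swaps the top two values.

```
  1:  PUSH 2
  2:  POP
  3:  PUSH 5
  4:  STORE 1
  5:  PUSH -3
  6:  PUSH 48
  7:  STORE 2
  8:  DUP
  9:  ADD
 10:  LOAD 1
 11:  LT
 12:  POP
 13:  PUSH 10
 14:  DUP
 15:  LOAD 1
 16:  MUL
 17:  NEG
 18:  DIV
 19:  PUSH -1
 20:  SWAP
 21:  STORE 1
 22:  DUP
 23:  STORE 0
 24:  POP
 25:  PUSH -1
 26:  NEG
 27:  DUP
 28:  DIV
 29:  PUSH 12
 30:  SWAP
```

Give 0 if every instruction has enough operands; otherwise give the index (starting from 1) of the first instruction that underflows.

0

PUSH 2  → [2]
POP     → []
PUSH 5  → [5]
STORE 1 → []
PUSH -3 → [-3]
PUSH 48 → [-3, 48]
STORE 2 → [-3]
DUP     → [-3, -3]
ADD     → [-6]
LOAD 1  → [-6, 5]
LT      → [1]
POP     → []
PUSH 10 → [10]
DUP     → [10, 10]
LOAD 1  → [10, 10, 5]
MUL     → [10, 50]
NEG     → [10, -50]
DIV     → [0]
PUSH -1 → [0, -1]
SWAP    → [-1, 0]
STORE 1 → [-1]
DUP     → [-1, -1]
STORE 0 → [-1]
POP     → []
PUSH -1 → [-1]
NEG     → [1]
DUP     → [1, 1]
DIV     → [1]
PUSH 12 → [1, 12]
SWAP    → [12, 1]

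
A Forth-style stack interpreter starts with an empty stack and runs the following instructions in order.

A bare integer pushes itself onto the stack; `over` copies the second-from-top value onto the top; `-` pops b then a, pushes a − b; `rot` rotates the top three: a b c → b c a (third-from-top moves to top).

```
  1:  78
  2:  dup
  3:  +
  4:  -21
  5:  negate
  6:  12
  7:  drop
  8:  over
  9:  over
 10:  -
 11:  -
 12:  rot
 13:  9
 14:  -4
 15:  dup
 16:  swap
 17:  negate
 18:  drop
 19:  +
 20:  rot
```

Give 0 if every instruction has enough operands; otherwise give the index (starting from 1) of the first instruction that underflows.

12

78     -> 78
dup    -> 78 78
+      -> 156
-21    -> 156 -21
negate -> 156 21
12     -> 156 21 12
drop   -> 156 21
over   -> 156 21 156
over   -> 156 21 156 21
-      -> 156 21 135
-      -> 156 -114
rot  — needs 3 operands, stack has 2 → underflow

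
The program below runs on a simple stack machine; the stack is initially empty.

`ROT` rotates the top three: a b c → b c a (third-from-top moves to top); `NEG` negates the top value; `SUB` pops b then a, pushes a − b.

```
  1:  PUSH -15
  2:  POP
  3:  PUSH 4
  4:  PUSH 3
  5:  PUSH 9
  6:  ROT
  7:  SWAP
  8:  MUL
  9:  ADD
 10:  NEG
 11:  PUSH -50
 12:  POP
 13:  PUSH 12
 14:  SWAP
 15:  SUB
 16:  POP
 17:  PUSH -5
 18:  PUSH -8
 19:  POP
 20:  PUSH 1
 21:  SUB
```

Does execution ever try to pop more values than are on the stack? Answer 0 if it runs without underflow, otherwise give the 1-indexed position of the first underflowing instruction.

0

PUSH -15 -> -15
POP      -> (empty)
PUSH 4   -> 4
PUSH 3   -> 4 3
PUSH 9   -> 4 3 9
ROT      -> 3 9 4
SWAP     -> 3 4 9
MUL      -> 3 36
ADD      -> 39
NEG      -> -39
PUSH -50 -> -39 -50
POP      -> -39
PUSH 12  -> -39 12
SWAP     -> 12 -39
SUB      -> 51
POP      -> (empty)
PUSH -5  -> -5
PUSH -8  -> -5 -8
POP      -> -5
PUSH 1   -> -5 1
SUB      -> -6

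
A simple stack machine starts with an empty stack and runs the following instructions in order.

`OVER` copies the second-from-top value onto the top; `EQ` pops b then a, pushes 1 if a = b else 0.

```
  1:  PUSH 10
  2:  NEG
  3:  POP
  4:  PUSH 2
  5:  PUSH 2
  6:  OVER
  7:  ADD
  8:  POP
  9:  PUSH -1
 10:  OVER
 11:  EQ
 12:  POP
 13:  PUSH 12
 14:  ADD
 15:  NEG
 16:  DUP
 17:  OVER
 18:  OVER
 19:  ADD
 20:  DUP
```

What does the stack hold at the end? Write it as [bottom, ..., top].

[-14, -14, -28, -28]

PUSH 10 : 10
NEG     : -10
POP     : (empty)
PUSH 2  : 2
PUSH 2  : 2 2
OVER    : 2 2 2
ADD     : 2 4
POP     : 2
PUSH -1 : 2 -1
OVER    : 2 -1 2
EQ      : 2 0
POP     : 2
PUSH 12 : 2 12
ADD     : 14
NEG     : -14
DUP     : -14 -14
OVER    : -14 -14 -14
OVER    : -14 -14 -14 -14
ADD     : -14 -14 -28
DUP     : -14 -14 -28 -28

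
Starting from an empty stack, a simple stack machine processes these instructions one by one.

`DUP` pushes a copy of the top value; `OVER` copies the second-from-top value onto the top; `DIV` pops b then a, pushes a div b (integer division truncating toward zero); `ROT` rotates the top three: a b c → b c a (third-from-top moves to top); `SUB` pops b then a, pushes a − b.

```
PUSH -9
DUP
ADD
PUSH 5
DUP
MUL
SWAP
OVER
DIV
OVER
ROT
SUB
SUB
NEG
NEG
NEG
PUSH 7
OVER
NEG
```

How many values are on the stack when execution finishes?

PUSH -9  [-9]
DUP      [-9, -9]
ADD      [-18]
PUSH 5   [-18, 5]
DUP      [-18, 5, 5]
MUL      [-18, 25]
SWAP     [25, -18]
OVER     [25, -18, 25]
DIV      [25, 0]
OVER     [25, 0, 25]
ROT      [0, 25, 25]
SUB      [0, 0]
SUB      [0]
NEG      [0]
NEG      [0]
NEG      [0]
PUSH 7   [0, 7]
OVER     [0, 7, 0]
NEG      [0, 7, 0]

3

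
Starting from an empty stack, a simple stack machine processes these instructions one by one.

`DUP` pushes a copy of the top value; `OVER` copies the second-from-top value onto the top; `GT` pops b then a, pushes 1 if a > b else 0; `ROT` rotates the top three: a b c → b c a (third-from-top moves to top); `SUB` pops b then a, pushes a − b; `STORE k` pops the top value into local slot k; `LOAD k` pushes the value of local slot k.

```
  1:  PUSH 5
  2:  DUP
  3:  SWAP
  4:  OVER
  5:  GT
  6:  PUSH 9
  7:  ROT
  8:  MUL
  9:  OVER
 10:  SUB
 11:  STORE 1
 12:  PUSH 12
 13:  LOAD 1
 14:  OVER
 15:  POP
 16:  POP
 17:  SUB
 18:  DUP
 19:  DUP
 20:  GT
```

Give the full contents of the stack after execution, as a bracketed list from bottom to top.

[-12, 0]

PUSH 5  → 5
DUP     → 5 5
SWAP    → 5 5
OVER    → 5 5 5
GT      → 5 0
PUSH 9  → 5 0 9
ROT     → 0 9 5
MUL     → 0 45
OVER    → 0 45 0
SUB     → 0 45
STORE 1 → 0
PUSH 12 → 0 12
LOAD 1  → 0 12 45
OVER    → 0 12 45 12
POP     → 0 12 45
POP     → 0 12
SUB     → -12
DUP     → -12 -12
DUP     → -12 -12 -12
GT      → -12 0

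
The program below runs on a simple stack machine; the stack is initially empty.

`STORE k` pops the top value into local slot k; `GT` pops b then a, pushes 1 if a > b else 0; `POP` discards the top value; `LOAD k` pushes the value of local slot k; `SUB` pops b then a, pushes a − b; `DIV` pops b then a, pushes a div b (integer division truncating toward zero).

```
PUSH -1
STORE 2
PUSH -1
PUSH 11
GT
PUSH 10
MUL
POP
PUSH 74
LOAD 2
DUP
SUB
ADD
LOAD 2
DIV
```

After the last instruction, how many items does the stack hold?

1

PUSH -1  -1
STORE 2  (empty)
PUSH -1  -1
PUSH 11  -1 11
GT       0
PUSH 10  0 10
MUL      0
POP      (empty)
PUSH 74  74
LOAD 2   74 -1
DUP      74 -1 -1
SUB      74 0
ADD      74
LOAD 2   74 -1
DIV      -74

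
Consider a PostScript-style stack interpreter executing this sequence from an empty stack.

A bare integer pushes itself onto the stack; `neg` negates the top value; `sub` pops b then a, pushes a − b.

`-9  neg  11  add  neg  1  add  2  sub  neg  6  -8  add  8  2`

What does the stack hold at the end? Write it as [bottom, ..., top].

[21, -2, 8, 2]

-9  → [-9]
neg → [9]
11  → [9, 11]
add → [20]
neg → [-20]
1   → [-20, 1]
add → [-19]
2   → [-19, 2]
sub → [-21]
neg → [21]
6   → [21, 6]
-8  → [21, 6, -8]
add → [21, -2]
8   → [21, -2, 8]
2   → [21, -2, 8, 2]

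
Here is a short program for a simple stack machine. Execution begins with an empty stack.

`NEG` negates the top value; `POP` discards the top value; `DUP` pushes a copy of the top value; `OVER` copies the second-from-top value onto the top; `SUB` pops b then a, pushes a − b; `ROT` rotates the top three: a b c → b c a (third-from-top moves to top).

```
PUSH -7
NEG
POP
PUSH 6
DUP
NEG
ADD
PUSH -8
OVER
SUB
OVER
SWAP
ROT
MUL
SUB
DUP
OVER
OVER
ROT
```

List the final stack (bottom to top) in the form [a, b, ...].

PUSH -7  -7
NEG      7
POP      (empty)
PUSH 6   6
DUP      6 6
NEG      6 -6
ADD      0
PUSH -8  0 -8
OVER     0 -8 0
SUB      0 -8
OVER     0 -8 0
SWAP     0 0 -8
ROT      0 -8 0
MUL      0 0
SUB      0
DUP      0 0
OVER     0 0 0
OVER     0 0 0 0
ROT      0 0 0 0

[0, 0, 0, 0]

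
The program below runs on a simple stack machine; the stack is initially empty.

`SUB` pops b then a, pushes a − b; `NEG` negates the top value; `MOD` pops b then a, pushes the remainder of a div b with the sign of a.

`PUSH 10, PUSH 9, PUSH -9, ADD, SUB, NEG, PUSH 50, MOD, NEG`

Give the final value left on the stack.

PUSH 10 → 10
PUSH 9  → 10 9
PUSH -9 → 10 9 -9
ADD     → 10 0
SUB     → 10
NEG     → -10
PUSH 50 → -10 50
MOD     → -10
NEG     → 10

10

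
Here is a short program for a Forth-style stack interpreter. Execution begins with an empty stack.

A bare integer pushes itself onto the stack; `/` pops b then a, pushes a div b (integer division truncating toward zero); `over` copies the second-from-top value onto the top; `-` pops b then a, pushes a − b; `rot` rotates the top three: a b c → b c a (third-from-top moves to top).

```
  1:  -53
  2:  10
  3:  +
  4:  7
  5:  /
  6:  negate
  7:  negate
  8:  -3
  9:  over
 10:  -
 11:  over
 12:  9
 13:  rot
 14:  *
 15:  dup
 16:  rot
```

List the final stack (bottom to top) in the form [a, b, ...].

-53    : [-53]
10     : [-53, 10]
+      : [-43]
7      : [-43, 7]
/      : [-6]
negate : [6]
negate : [-6]
-3     : [-6, -3]
over   : [-6, -3, -6]
-      : [-6, 3]
over   : [-6, 3, -6]
9      : [-6, 3, -6, 9]
rot    : [-6, -6, 9, 3]
*      : [-6, -6, 27]
dup    : [-6, -6, 27, 27]
rot    : [-6, 27, 27, -6]

[-6, 27, 27, -6]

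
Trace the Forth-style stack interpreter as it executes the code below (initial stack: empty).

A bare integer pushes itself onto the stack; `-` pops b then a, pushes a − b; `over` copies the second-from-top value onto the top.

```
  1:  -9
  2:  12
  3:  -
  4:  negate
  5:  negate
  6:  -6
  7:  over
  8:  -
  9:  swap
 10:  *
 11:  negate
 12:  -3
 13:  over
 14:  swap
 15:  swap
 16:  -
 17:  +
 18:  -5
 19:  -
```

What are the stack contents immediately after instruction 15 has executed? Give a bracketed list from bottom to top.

[315, -3, 315]

-9     : [-9]
12     : [-9, 12]
-      : [-21]
negate : [21]
negate : [-21]
-6     : [-21, -6]
over   : [-21, -6, -21]
-      : [-21, 15]
swap   : [15, -21]
*      : [-315]
negate : [315]
-3     : [315, -3]
over   : [315, -3, 315]
swap   : [315, 315, -3]
swap   : [315, -3, 315]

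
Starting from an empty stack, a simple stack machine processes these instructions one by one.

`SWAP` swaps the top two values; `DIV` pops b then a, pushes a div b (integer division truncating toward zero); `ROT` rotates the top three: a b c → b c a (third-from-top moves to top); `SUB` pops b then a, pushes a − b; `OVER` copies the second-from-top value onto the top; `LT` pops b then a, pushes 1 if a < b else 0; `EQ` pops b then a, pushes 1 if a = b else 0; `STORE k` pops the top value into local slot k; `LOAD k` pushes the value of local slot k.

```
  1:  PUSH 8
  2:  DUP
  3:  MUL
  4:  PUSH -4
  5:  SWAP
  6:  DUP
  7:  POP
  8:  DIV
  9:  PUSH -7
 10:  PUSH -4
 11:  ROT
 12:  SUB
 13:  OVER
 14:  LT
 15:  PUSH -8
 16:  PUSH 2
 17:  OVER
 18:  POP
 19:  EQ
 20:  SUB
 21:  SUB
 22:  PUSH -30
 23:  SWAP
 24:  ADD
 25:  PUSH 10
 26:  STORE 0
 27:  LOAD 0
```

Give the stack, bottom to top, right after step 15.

[-7, 0, -8]

PUSH 8  : [8]
DUP     : [8, 8]
MUL     : [64]
PUSH -4 : [64, -4]
SWAP    : [-4, 64]
DUP     : [-4, 64, 64]
POP     : [-4, 64]
DIV     : [0]
PUSH -7 : [0, -7]
PUSH -4 : [0, -7, -4]
ROT     : [-7, -4, 0]
SUB     : [-7, -4]
OVER    : [-7, -4, -7]
LT      : [-7, 0]
PUSH -8 : [-7, 0, -8]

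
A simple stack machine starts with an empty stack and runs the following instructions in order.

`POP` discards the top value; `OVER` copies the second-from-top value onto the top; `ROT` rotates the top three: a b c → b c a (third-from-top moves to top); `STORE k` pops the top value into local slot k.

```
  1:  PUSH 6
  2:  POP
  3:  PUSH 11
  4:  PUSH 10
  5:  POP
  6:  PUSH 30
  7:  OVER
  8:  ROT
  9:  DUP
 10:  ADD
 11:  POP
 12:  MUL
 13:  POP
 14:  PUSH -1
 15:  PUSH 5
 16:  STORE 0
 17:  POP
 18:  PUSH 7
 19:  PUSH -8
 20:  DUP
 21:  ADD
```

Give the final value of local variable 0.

PUSH 6  -> [6]
POP     -> []
PUSH 11 -> [11]
PUSH 10 -> [11, 10]
POP     -> [11]
PUSH 30 -> [11, 30]
OVER    -> [11, 30, 11]
ROT     -> [30, 11, 11]
DUP     -> [30, 11, 11, 11]
ADD     -> [30, 11, 22]
POP     -> [30, 11]
MUL     -> [330]
POP     -> []
PUSH -1 -> [-1]
PUSH 5  -> [-1, 5]
STORE 0 -> [-1]
POP     -> []
PUSH 7  -> [7]
PUSH -8 -> [7, -8]
DUP     -> [7, -8, -8]
ADD     -> [7, -16]

5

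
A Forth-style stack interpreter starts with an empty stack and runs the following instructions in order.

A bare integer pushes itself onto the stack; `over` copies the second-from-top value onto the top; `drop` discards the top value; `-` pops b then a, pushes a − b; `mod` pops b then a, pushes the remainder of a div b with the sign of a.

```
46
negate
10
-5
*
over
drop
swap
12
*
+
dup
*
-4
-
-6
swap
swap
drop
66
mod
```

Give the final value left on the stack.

2

46     : [46]
negate : [-46]
10     : [-46, 10]
-5     : [-46, 10, -5]
*      : [-46, -50]
over   : [-46, -50, -46]
drop   : [-46, -50]
swap   : [-50, -46]
12     : [-50, -46, 12]
*      : [-50, -552]
+      : [-602]
dup    : [-602, -602]
*      : [362404]
-4     : [362404, -4]
-      : [362408]
-6     : [362408, -6]
swap   : [-6, 362408]
swap   : [362408, -6]
drop   : [362408]
66     : [362408, 66]
mod    : [2]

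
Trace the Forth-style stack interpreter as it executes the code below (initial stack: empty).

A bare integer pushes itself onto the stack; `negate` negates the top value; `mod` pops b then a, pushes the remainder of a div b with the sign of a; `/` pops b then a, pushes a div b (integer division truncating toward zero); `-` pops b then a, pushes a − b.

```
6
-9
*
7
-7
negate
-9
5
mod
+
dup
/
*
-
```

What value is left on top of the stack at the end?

-61

6      -> 6
-9     -> 6 -9
*      -> -54
7      -> -54 7
-7     -> -54 7 -7
negate -> -54 7 7
-9     -> -54 7 7 -9
5      -> -54 7 7 -9 5
mod    -> -54 7 7 -4
+      -> -54 7 3
dup    -> -54 7 3 3
/      -> -54 7 1
*      -> -54 7
-      -> -61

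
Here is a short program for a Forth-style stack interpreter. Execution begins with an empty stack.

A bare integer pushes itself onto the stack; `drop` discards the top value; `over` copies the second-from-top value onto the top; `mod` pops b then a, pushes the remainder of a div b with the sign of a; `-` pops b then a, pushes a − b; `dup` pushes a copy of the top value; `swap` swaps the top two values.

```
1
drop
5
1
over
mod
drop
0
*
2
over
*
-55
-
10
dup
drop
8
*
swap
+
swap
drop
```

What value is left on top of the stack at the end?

135

1    → 1
drop → (empty)
5    → 5
1    → 5 1
over → 5 1 5
mod  → 5 1
drop → 5
0    → 5 0
*    → 0
2    → 0 2
over → 0 2 0
*    → 0 0
-55  → 0 0 -55
-    → 0 55
10   → 0 55 10
dup  → 0 55 10 10
drop → 0 55 10
8    → 0 55 10 8
*    → 0 55 80
swap → 0 80 55
+    → 0 135
swap → 135 0
drop → 135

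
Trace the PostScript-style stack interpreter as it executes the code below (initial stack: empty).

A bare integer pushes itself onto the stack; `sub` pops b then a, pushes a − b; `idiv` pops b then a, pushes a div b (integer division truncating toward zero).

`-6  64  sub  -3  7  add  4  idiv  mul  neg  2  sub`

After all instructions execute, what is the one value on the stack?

-6   -> [-6]
64   -> [-6, 64]
sub  -> [-70]
-3   -> [-70, -3]
7    -> [-70, -3, 7]
add  -> [-70, 4]
4    -> [-70, 4, 4]
idiv -> [-70, 1]
mul  -> [-70]
neg  -> [70]
2    -> [70, 2]
sub  -> [68]

68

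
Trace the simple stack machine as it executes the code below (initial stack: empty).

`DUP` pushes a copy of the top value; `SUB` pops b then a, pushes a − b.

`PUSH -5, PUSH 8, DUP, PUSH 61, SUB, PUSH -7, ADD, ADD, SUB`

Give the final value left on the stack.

PUSH -5 -> -5
PUSH 8  -> -5 8
DUP     -> -5 8 8
PUSH 61 -> -5 8 8 61
SUB     -> -5 8 -53
PUSH -7 -> -5 8 -53 -7
ADD     -> -5 8 -60
ADD     -> -5 -52
SUB     -> 47

47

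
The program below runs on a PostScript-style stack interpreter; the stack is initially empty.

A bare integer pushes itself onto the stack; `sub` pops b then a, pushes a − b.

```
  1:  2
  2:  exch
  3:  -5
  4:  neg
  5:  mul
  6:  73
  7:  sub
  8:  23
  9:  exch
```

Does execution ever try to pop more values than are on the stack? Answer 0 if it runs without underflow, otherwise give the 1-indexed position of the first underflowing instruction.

2

2  [2]
exch  — needs 2 operands, stack has 1 → underflow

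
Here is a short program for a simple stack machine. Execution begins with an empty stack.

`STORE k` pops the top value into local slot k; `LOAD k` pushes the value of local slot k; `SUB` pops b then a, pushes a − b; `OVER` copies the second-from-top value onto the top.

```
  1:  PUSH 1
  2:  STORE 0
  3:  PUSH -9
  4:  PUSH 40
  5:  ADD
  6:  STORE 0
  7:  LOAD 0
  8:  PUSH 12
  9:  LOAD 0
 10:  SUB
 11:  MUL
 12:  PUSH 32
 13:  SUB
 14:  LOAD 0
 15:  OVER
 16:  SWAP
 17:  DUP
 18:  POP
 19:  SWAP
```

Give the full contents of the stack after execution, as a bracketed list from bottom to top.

PUSH 1   1
STORE 0  (empty)
PUSH -9  -9
PUSH 40  -9 40
ADD      31
STORE 0  (empty)
LOAD 0   31
PUSH 12  31 12
LOAD 0   31 12 31
SUB      31 -19
MUL      -589
PUSH 32  -589 32
SUB      -621
LOAD 0   -621 31
OVER     -621 31 -621
SWAP     -621 -621 31
DUP      -621 -621 31 31
POP      -621 -621 31
SWAP     -621 31 -621

[-621, 31, -621]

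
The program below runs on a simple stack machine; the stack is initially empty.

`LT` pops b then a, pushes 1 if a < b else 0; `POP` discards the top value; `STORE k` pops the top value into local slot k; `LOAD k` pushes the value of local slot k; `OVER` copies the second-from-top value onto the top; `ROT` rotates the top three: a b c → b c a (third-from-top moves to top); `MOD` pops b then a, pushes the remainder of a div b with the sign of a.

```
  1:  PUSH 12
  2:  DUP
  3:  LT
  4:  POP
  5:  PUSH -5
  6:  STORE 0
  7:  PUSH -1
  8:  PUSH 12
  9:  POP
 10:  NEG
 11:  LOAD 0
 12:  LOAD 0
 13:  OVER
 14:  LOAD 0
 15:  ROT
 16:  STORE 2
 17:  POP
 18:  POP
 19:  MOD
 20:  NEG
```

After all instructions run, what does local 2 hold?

PUSH 12  12
DUP      12 12
LT       0
POP      (empty)
PUSH -5  -5
STORE 0  (empty)
PUSH -1  -1
PUSH 12  -1 12
POP      -1
NEG      1
LOAD 0   1 -5
LOAD 0   1 -5 -5
OVER     1 -5 -5 -5
LOAD 0   1 -5 -5 -5 -5
ROT      1 -5 -5 -5 -5
STORE 2  1 -5 -5 -5
POP      1 -5 -5
POP      1 -5
MOD      1
NEG      -1

-5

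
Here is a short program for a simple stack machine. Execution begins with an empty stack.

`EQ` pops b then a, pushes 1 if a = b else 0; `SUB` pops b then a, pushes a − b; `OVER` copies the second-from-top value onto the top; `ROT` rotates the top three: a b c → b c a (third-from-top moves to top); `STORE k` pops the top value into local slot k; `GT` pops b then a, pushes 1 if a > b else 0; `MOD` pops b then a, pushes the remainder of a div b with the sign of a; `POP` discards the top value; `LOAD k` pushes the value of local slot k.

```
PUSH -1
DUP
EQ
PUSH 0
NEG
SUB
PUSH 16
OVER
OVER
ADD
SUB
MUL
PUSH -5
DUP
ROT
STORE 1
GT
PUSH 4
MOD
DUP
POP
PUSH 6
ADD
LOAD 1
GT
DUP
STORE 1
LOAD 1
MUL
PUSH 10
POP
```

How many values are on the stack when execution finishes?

1

PUSH -1 : -1
DUP     : -1 -1
EQ      : 1
PUSH 0  : 1 0
NEG     : 1 0
SUB     : 1
PUSH 16 : 1 16
OVER    : 1 16 1
OVER    : 1 16 1 16
ADD     : 1 16 17
SUB     : 1 -1
MUL     : -1
PUSH -5 : -1 -5
DUP     : -1 -5 -5
ROT     : -5 -5 -1
STORE 1 : -5 -5
GT      : 0
PUSH 4  : 0 4
MOD     : 0
DUP     : 0 0
POP     : 0
PUSH 6  : 0 6
ADD     : 6
LOAD 1  : 6 -1
GT      : 1
DUP     : 1 1
STORE 1 : 1
LOAD 1  : 1 1
MUL     : 1
PUSH 10 : 1 10
POP     : 1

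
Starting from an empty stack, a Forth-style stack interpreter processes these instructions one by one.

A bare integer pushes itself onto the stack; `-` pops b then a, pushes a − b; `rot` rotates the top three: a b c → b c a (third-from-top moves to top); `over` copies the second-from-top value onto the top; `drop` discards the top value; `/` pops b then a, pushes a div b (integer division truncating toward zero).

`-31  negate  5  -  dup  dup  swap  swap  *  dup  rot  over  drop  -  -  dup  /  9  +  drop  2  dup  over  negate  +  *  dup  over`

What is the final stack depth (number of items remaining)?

-31    -> [-31]
negate -> [31]
5      -> [31, 5]
-      -> [26]
dup    -> [26, 26]
dup    -> [26, 26, 26]
swap   -> [26, 26, 26]
swap   -> [26, 26, 26]
*      -> [26, 676]
dup    -> [26, 676, 676]
rot    -> [676, 676, 26]
over   -> [676, 676, 26, 676]
drop   -> [676, 676, 26]
-      -> [676, 650]
-      -> [26]
dup    -> [26, 26]
/      -> [1]
9      -> [1, 9]
+      -> [10]
drop   -> []
2      -> [2]
dup    -> [2, 2]
over   -> [2, 2, 2]
negate -> [2, 2, -2]
+      -> [2, 0]
*      -> [0]
dup    -> [0, 0]
over   -> [0, 0, 0]

3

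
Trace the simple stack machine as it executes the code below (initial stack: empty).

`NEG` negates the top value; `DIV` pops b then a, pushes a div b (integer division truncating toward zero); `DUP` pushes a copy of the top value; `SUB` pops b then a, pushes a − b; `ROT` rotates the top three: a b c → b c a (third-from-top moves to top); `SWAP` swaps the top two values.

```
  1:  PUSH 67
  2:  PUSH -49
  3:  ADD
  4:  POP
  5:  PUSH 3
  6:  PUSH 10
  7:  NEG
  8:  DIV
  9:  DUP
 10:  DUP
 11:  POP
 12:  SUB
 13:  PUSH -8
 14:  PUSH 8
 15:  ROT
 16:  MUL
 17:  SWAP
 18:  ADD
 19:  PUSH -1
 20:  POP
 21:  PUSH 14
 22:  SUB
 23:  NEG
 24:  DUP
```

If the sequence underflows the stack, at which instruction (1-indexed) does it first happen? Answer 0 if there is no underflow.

PUSH 67   [67]
PUSH -49  [67, -49]
ADD       [18]
POP       []
PUSH 3    [3]
PUSH 10   [3, 10]
NEG       [3, -10]
DIV       [0]
DUP       [0, 0]
DUP       [0, 0, 0]
POP       [0, 0]
SUB       [0]
PUSH -8   [0, -8]
PUSH 8    [0, -8, 8]
ROT       [-8, 8, 0]
MUL       [-8, 0]
SWAP      [0, -8]
ADD       [-8]
PUSH -1   [-8, -1]
POP       [-8]
PUSH 14   [-8, 14]
SUB       [-22]
NEG       [22]
DUP       [22, 22]

0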